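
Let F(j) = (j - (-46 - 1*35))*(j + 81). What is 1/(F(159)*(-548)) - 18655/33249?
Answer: -196280459083/349832678400 ≈ -0.56107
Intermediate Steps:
F(j) = (81 + j)**2 (F(j) = (j - (-46 - 35))*(81 + j) = (j - 1*(-81))*(81 + j) = (j + 81)*(81 + j) = (81 + j)*(81 + j) = (81 + j)**2)
1/(F(159)*(-548)) - 18655/33249 = 1/((81 + 159)**2*(-548)) - 18655/33249 = -1/548/240**2 - 18655*1/33249 = -1/548/57600 - 18655/33249 = (1/57600)*(-1/548) - 18655/33249 = -1/31564800 - 18655/33249 = -196280459083/349832678400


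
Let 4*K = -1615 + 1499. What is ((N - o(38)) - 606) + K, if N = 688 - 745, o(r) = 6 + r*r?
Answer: -2142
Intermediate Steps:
K = -29 (K = (-1615 + 1499)/4 = (¼)*(-116) = -29)
o(r) = 6 + r²
N = -57
((N - o(38)) - 606) + K = ((-57 - (6 + 38²)) - 606) - 29 = ((-57 - (6 + 1444)) - 606) - 29 = ((-57 - 1*1450) - 606) - 29 = ((-57 - 1450) - 606) - 29 = (-1507 - 606) - 29 = -2113 - 29 = -2142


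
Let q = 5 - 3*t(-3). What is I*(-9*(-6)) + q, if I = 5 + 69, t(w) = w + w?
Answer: 4019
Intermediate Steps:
t(w) = 2*w
I = 74
q = 23 (q = 5 - 6*(-3) = 5 - 3*(-6) = 5 + 18 = 23)
I*(-9*(-6)) + q = 74*(-9*(-6)) + 23 = 74*54 + 23 = 3996 + 23 = 4019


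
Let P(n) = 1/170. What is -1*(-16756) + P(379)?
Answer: 2848521/170 ≈ 16756.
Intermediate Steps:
P(n) = 1/170
-1*(-16756) + P(379) = -1*(-16756) + 1/170 = 16756 + 1/170 = 2848521/170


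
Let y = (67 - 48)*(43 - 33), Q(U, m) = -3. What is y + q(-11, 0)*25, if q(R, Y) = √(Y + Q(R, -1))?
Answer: 190 + 25*I*√3 ≈ 190.0 + 43.301*I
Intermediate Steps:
y = 190 (y = 19*10 = 190)
q(R, Y) = √(-3 + Y) (q(R, Y) = √(Y - 3) = √(-3 + Y))
y + q(-11, 0)*25 = 190 + √(-3 + 0)*25 = 190 + √(-3)*25 = 190 + (I*√3)*25 = 190 + 25*I*√3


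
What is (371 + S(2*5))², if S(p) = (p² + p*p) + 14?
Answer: 342225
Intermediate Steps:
S(p) = 14 + 2*p² (S(p) = (p² + p²) + 14 = 2*p² + 14 = 14 + 2*p²)
(371 + S(2*5))² = (371 + (14 + 2*(2*5)²))² = (371 + (14 + 2*10²))² = (371 + (14 + 2*100))² = (371 + (14 + 200))² = (371 + 214)² = 585² = 342225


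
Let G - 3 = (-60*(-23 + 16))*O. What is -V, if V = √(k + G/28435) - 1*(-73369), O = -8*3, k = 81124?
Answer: -73369 - √542086452805/2585 ≈ -73654.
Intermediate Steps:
O = -24
G = -10077 (G = 3 - 60*(-23 + 16)*(-24) = 3 - 60*(-7)*(-24) = 3 + 420*(-24) = 3 - 10080 = -10077)
V = 73369 + √542086452805/2585 (V = √(81124 - 10077/28435) - 1*(-73369) = √(81124 - 10077*1/28435) + 73369 = √(81124 - 10077/28435) + 73369 = √(2306750863/28435) + 73369 = √542086452805/2585 + 73369 = 73369 + √542086452805/2585 ≈ 73654.)
-V = -(73369 + √542086452805/2585) = -73369 - √542086452805/2585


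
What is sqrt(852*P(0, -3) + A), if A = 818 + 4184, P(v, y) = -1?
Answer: 5*sqrt(166) ≈ 64.421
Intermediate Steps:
A = 5002
sqrt(852*P(0, -3) + A) = sqrt(852*(-1) + 5002) = sqrt(-852 + 5002) = sqrt(4150) = 5*sqrt(166)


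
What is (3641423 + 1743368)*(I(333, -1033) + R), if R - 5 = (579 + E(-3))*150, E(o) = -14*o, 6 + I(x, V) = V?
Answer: 496025407756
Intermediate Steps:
I(x, V) = -6 + V
R = 93155 (R = 5 + (579 - 14*(-3))*150 = 5 + (579 + 42)*150 = 5 + 621*150 = 5 + 93150 = 93155)
(3641423 + 1743368)*(I(333, -1033) + R) = (3641423 + 1743368)*((-6 - 1033) + 93155) = 5384791*(-1039 + 93155) = 5384791*92116 = 496025407756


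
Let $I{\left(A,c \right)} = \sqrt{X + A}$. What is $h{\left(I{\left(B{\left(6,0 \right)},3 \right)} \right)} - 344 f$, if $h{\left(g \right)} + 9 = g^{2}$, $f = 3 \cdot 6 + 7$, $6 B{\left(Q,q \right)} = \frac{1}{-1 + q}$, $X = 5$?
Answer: $- \frac{51625}{6} \approx -8604.2$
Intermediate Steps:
$B{\left(Q,q \right)} = \frac{1}{6 \left(-1 + q\right)}$
$f = 25$ ($f = 18 + 7 = 25$)
$I{\left(A,c \right)} = \sqrt{5 + A}$
$h{\left(g \right)} = -9 + g^{2}$
$h{\left(I{\left(B{\left(6,0 \right)},3 \right)} \right)} - 344 f = \left(-9 + \left(\sqrt{5 + \frac{1}{6 \left(-1 + 0\right)}}\right)^{2}\right) - 8600 = \left(-9 + \left(\sqrt{5 + \frac{1}{6 \left(-1\right)}}\right)^{2}\right) - 8600 = \left(-9 + \left(\sqrt{5 + \frac{1}{6} \left(-1\right)}\right)^{2}\right) - 8600 = \left(-9 + \left(\sqrt{5 - \frac{1}{6}}\right)^{2}\right) - 8600 = \left(-9 + \left(\sqrt{\frac{29}{6}}\right)^{2}\right) - 8600 = \left(-9 + \left(\frac{\sqrt{174}}{6}\right)^{2}\right) - 8600 = \left(-9 + \frac{29}{6}\right) - 8600 = - \frac{25}{6} - 8600 = - \frac{51625}{6}$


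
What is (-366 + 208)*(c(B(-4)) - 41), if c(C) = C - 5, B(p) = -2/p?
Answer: 7189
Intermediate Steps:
c(C) = -5 + C
(-366 + 208)*(c(B(-4)) - 41) = (-366 + 208)*((-5 - 2/(-4)) - 41) = -158*((-5 - 2*(-¼)) - 41) = -158*((-5 + ½) - 41) = -158*(-9/2 - 41) = -158*(-91/2) = 7189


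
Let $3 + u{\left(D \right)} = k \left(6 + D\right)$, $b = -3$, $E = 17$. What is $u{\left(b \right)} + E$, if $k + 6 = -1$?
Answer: $-7$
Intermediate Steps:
$k = -7$ ($k = -6 - 1 = -7$)
$u{\left(D \right)} = -45 - 7 D$ ($u{\left(D \right)} = -3 - 7 \left(6 + D\right) = -3 - \left(42 + 7 D\right) = -45 - 7 D$)
$u{\left(b \right)} + E = \left(-45 - -21\right) + 17 = \left(-45 + 21\right) + 17 = -24 + 17 = -7$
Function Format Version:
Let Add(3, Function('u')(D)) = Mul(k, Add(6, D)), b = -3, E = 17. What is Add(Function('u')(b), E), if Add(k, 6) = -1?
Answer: -7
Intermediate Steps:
k = -7 (k = Add(-6, -1) = -7)
Function('u')(D) = Add(-45, Mul(-7, D)) (Function('u')(D) = Add(-3, Mul(-7, Add(6, D))) = Add(-3, Add(-42, Mul(-7, D))) = Add(-45, Mul(-7, D)))
Add(Function('u')(b), E) = Add(Add(-45, Mul(-7, -3)), 17) = Add(Add(-45, 21), 17) = Add(-24, 17) = -7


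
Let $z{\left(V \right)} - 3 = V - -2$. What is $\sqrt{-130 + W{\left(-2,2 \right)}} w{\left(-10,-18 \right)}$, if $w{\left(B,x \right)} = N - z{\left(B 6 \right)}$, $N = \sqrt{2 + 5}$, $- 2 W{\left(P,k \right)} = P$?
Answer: $i \sqrt{129} \left(55 + \sqrt{7}\right) \approx 654.73 i$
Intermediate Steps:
$W{\left(P,k \right)} = - \frac{P}{2}$
$z{\left(V \right)} = 5 + V$ ($z{\left(V \right)} = 3 + \left(V - -2\right) = 3 + \left(V + 2\right) = 3 + \left(2 + V\right) = 5 + V$)
$N = \sqrt{7} \approx 2.6458$
$w{\left(B,x \right)} = -5 + \sqrt{7} - 6 B$ ($w{\left(B,x \right)} = \sqrt{7} - \left(5 + B 6\right) = \sqrt{7} - \left(5 + 6 B\right) = -5 + \sqrt{7} - 6 B$)
$\sqrt{-130 + W{\left(-2,2 \right)}} w{\left(-10,-18 \right)} = \sqrt{-130 - -1} \left(-5 + \sqrt{7} - -60\right) = \sqrt{-130 + 1} \left(-5 + \sqrt{7} + 60\right) = \sqrt{-129} \left(55 + \sqrt{7}\right) = i \sqrt{129} \left(55 + \sqrt{7}\right)$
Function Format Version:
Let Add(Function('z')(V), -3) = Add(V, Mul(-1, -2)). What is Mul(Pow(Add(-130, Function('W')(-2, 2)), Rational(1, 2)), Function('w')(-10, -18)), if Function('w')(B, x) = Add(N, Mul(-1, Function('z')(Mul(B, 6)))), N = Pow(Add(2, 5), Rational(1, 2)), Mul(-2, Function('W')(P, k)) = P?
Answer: Mul(I, Pow(129, Rational(1, 2)), Add(55, Pow(7, Rational(1, 2)))) ≈ Mul(654.73, I)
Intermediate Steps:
Function('W')(P, k) = Mul(Rational(-1, 2), P)
Function('z')(V) = Add(5, V) (Function('z')(V) = Add(3, Add(V, Mul(-1, -2))) = Add(3, Add(V, 2)) = Add(3, Add(2, V)) = Add(5, V))
N = Pow(7, Rational(1, 2)) ≈ 2.6458
Function('w')(B, x) = Add(-5, Pow(7, Rational(1, 2)), Mul(-6, B)) (Function('w')(B, x) = Add(Pow(7, Rational(1, 2)), Mul(-1, Add(5, Mul(B, 6)))) = Add(Pow(7, Rational(1, 2)), Mul(-1, Add(5, Mul(6, B)))) = Add(Pow(7, Rational(1, 2)), Add(-5, Mul(-6, B))) = Add(-5, Pow(7, Rational(1, 2)), Mul(-6, B)))
Mul(Pow(Add(-130, Function('W')(-2, 2)), Rational(1, 2)), Function('w')(-10, -18)) = Mul(Pow(Add(-130, Mul(Rational(-1, 2), -2)), Rational(1, 2)), Add(-5, Pow(7, Rational(1, 2)), Mul(-6, -10))) = Mul(Pow(Add(-130, 1), Rational(1, 2)), Add(-5, Pow(7, Rational(1, 2)), 60)) = Mul(Pow(-129, Rational(1, 2)), Add(55, Pow(7, Rational(1, 2)))) = Mul(Mul(I, Pow(129, Rational(1, 2))), Add(55, Pow(7, Rational(1, 2)))) = Mul(I, Pow(129, Rational(1, 2)), Add(55, Pow(7, Rational(1, 2))))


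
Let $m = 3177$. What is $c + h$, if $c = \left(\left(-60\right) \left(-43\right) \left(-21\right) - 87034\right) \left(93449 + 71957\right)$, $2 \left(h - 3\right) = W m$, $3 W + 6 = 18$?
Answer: $-23357636527$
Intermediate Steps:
$W = 4$ ($W = -2 + \frac{1}{3} \cdot 18 = -2 + 6 = 4$)
$h = 6357$ ($h = 3 + \frac{4 \cdot 3177}{2} = 3 + \frac{1}{2} \cdot 12708 = 3 + 6354 = 6357$)
$c = -23357642884$ ($c = \left(2580 \left(-21\right) - 87034\right) 165406 = \left(-54180 - 87034\right) 165406 = \left(-141214\right) 165406 = -23357642884$)
$c + h = -23357642884 + 6357 = -23357636527$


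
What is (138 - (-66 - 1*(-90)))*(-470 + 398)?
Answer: -8208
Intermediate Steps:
(138 - (-66 - 1*(-90)))*(-470 + 398) = (138 - (-66 + 90))*(-72) = (138 - 1*24)*(-72) = (138 - 24)*(-72) = 114*(-72) = -8208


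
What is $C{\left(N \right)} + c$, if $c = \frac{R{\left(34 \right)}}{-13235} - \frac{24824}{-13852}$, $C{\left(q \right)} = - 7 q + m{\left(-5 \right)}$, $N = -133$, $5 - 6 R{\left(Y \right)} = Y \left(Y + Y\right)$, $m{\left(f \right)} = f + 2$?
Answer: $\frac{85232621947}{91665610} \approx 929.82$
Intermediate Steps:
$m{\left(f \right)} = 2 + f$
$R{\left(Y \right)} = \frac{5}{6} - \frac{Y^{2}}{3}$ ($R{\left(Y \right)} = \frac{5}{6} - \frac{Y \left(Y + Y\right)}{6} = \frac{5}{6} - \frac{Y 2 Y}{6} = \frac{5}{6} - \frac{2 Y^{2}}{6} = \frac{5}{6} - \frac{Y^{2}}{3}$)
$C{\left(q \right)} = -3 - 7 q$ ($C{\left(q \right)} = - 7 q + \left(2 - 5\right) = - 7 q - 3 = -3 - 7 q$)
$c = \frac{166935867}{91665610}$ ($c = \frac{\frac{5}{6} - \frac{34^{2}}{3}}{-13235} - \frac{24824}{-13852} = \left(\frac{5}{6} - \frac{1156}{3}\right) \left(- \frac{1}{13235}\right) - - \frac{6206}{3463} = \left(\frac{5}{6} - \frac{1156}{3}\right) \left(- \frac{1}{13235}\right) + \frac{6206}{3463} = \left(- \frac{769}{2}\right) \left(- \frac{1}{13235}\right) + \frac{6206}{3463} = \frac{769}{26470} + \frac{6206}{3463} = \frac{166935867}{91665610} \approx 1.8211$)
$C{\left(N \right)} + c = \left(-3 - -931\right) + \frac{166935867}{91665610} = \left(-3 + 931\right) + \frac{166935867}{91665610} = 928 + \frac{166935867}{91665610} = \frac{85232621947}{91665610}$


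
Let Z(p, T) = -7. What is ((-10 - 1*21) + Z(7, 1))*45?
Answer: -1710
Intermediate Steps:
((-10 - 1*21) + Z(7, 1))*45 = ((-10 - 1*21) - 7)*45 = ((-10 - 21) - 7)*45 = (-31 - 7)*45 = -38*45 = -1710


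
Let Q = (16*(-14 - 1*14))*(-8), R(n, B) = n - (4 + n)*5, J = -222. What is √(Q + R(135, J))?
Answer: 12*√21 ≈ 54.991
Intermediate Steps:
R(n, B) = -20 - 4*n (R(n, B) = n - (20 + 5*n) = n + (-20 - 5*n) = -20 - 4*n)
Q = 3584 (Q = (16*(-14 - 14))*(-8) = (16*(-28))*(-8) = -448*(-8) = 3584)
√(Q + R(135, J)) = √(3584 + (-20 - 4*135)) = √(3584 + (-20 - 540)) = √(3584 - 560) = √3024 = 12*√21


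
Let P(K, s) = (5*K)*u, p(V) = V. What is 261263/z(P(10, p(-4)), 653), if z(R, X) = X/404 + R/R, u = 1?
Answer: 105550252/1057 ≈ 99858.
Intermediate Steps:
P(K, s) = 5*K (P(K, s) = (5*K)*1 = 5*K)
z(R, X) = 1 + X/404 (z(R, X) = X*(1/404) + 1 = X/404 + 1 = 1 + X/404)
261263/z(P(10, p(-4)), 653) = 261263/(1 + (1/404)*653) = 261263/(1 + 653/404) = 261263/(1057/404) = 261263*(404/1057) = 105550252/1057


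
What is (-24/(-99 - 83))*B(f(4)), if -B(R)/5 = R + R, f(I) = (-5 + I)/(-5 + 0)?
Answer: -24/91 ≈ -0.26374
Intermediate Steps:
f(I) = 1 - I/5 (f(I) = (-5 + I)/(-5) = (-5 + I)*(-⅕) = 1 - I/5)
B(R) = -10*R (B(R) = -5*(R + R) = -10*R)
(-24/(-99 - 83))*B(f(4)) = (-24/(-99 - 83))*(-10*(1 - ⅕*4)) = (-24/(-182))*(-10*(1 - ⅘)) = (-24*(-1/182))*(-10*⅕) = (12/91)*(-2) = -24/91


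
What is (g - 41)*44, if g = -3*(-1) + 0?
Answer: -1672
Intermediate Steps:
g = 3 (g = 3 + 0 = 3)
(g - 41)*44 = (3 - 41)*44 = -38*44 = -1672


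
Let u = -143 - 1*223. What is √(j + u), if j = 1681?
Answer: √1315 ≈ 36.263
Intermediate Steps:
u = -366 (u = -143 - 223 = -366)
√(j + u) = √(1681 - 366) = √1315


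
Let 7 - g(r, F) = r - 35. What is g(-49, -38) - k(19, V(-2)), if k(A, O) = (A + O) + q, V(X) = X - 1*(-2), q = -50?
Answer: 122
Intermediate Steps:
g(r, F) = 42 - r (g(r, F) = 7 - (r - 35) = 7 - (-35 + r) = 7 + (35 - r) = 42 - r)
V(X) = 2 + X (V(X) = X + 2 = 2 + X)
k(A, O) = -50 + A + O (k(A, O) = (A + O) - 50 = -50 + A + O)
g(-49, -38) - k(19, V(-2)) = (42 - 1*(-49)) - (-50 + 19 + (2 - 2)) = (42 + 49) - (-50 + 19 + 0) = 91 - 1*(-31) = 91 + 31 = 122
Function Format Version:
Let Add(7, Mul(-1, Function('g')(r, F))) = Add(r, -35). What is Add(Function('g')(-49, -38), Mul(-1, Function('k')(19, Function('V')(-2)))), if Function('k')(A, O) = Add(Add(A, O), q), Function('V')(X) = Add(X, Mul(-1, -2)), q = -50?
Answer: 122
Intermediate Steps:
Function('g')(r, F) = Add(42, Mul(-1, r)) (Function('g')(r, F) = Add(7, Mul(-1, Add(r, -35))) = Add(7, Mul(-1, Add(-35, r))) = Add(7, Add(35, Mul(-1, r))) = Add(42, Mul(-1, r)))
Function('V')(X) = Add(2, X) (Function('V')(X) = Add(X, 2) = Add(2, X))
Function('k')(A, O) = Add(-50, A, O) (Function('k')(A, O) = Add(Add(A, O), -50) = Add(-50, A, O))
Add(Function('g')(-49, -38), Mul(-1, Function('k')(19, Function('V')(-2)))) = Add(Add(42, Mul(-1, -49)), Mul(-1, Add(-50, 19, Add(2, -2)))) = Add(Add(42, 49), Mul(-1, Add(-50, 19, 0))) = Add(91, Mul(-1, -31)) = Add(91, 31) = 122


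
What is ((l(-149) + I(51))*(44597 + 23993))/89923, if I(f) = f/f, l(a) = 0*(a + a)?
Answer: 68590/89923 ≈ 0.76276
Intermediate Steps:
l(a) = 0 (l(a) = 0*(2*a) = 0)
I(f) = 1
((l(-149) + I(51))*(44597 + 23993))/89923 = ((0 + 1)*(44597 + 23993))/89923 = (1*68590)*(1/89923) = 68590*(1/89923) = 68590/89923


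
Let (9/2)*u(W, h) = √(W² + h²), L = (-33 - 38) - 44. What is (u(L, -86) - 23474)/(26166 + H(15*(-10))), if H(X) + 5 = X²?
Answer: -23474/48661 + 2*√20621/437949 ≈ -0.48174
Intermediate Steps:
L = -115 (L = -71 - 44 = -115)
u(W, h) = 2*√(W² + h²)/9
H(X) = -5 + X²
(u(L, -86) - 23474)/(26166 + H(15*(-10))) = (2*√((-115)² + (-86)²)/9 - 23474)/(26166 + (-5 + (15*(-10))²)) = (2*√(13225 + 7396)/9 - 23474)/(26166 + (-5 + (-150)²)) = (2*√20621/9 - 23474)/(26166 + (-5 + 22500)) = (-23474 + 2*√20621/9)/(26166 + 22495) = (-23474 + 2*√20621/9)/48661 = (-23474 + 2*√20621/9)*(1/48661) = -23474/48661 + 2*√20621/437949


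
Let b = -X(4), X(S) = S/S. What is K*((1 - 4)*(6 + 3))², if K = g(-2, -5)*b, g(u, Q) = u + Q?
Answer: 5103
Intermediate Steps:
X(S) = 1
g(u, Q) = Q + u
b = -1 (b = -1*1 = -1)
K = 7 (K = (-5 - 2)*(-1) = -7*(-1) = 7)
K*((1 - 4)*(6 + 3))² = 7*((1 - 4)*(6 + 3))² = 7*(-3*9)² = 7*(-27)² = 7*729 = 5103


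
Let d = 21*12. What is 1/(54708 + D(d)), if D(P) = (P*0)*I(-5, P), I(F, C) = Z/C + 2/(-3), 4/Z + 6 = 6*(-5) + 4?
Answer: 1/54708 ≈ 1.8279e-5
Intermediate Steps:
Z = -⅛ (Z = 4/(-6 + (6*(-5) + 4)) = 4/(-6 + (-30 + 4)) = 4/(-6 - 26) = 4/(-32) = 4*(-1/32) = -⅛ ≈ -0.12500)
d = 252
I(F, C) = -⅔ - 1/(8*C) (I(F, C) = -1/(8*C) + 2/(-3) = -1/(8*C) + 2*(-⅓) = -1/(8*C) - ⅔ = -⅔ - 1/(8*C))
D(P) = 0 (D(P) = (P*0)*((-3 - 16*P)/(24*P)) = 0*((-3 - 16*P)/(24*P)) = 0)
1/(54708 + D(d)) = 1/(54708 + 0) = 1/54708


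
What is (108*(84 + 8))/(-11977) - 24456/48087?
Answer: -256900648/191979333 ≈ -1.3382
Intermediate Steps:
(108*(84 + 8))/(-11977) - 24456/48087 = (108*92)*(-1/11977) - 24456*1/48087 = 9936*(-1/11977) - 8152/16029 = -9936/11977 - 8152/16029 = -256900648/191979333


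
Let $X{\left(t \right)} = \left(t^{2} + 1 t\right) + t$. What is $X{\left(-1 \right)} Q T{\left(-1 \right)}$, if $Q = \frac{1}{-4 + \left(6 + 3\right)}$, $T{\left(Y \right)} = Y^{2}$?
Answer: $- \frac{1}{5} \approx -0.2$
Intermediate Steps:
$Q = \frac{1}{5}$ ($Q = \frac{1}{-4 + 9} = \frac{1}{5} \approx 0.2$)
$X{\left(t \right)} = t^{2} + 2 t$ ($X{\left(t \right)} = \left(t^{2} + t\right) + t = \left(t + t^{2}\right) + t = t^{2} + 2 t$)
$X{\left(-1 \right)} Q T{\left(-1 \right)} = - (2 - 1) \frac{1}{5} \left(-1\right)^{2} = \left(-1\right) 1 \cdot \frac{1}{5} \cdot 1 = \left(-1\right) \frac{1}{5} \cdot 1 = \left(- \frac{1}{5}\right) 1 = - \frac{1}{5}$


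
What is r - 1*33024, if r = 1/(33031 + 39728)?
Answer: -2402793215/72759 ≈ -33024.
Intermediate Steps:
r = 1/72759 ≈ 1.3744e-5
r - 1*33024 = 1/72759 - 1*33024 = 1/72759 - 33024 = -2402793215/72759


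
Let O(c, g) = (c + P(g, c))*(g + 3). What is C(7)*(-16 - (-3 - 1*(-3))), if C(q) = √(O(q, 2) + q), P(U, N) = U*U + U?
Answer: -96*√2 ≈ -135.76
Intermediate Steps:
P(U, N) = U + U² (P(U, N) = U² + U = U + U²)
O(c, g) = (3 + g)*(c + g*(1 + g)) (O(c, g) = (c + g*(1 + g))*(g + 3) = (c + g*(1 + g))*(3 + g) = (3 + g)*(c + g*(1 + g)))
C(q) = √(30 + 6*q) (C(q) = √((2³ + 3*q + 3*2 + 4*2² + q*2) + q) = √((8 + 3*q + 6 + 4*4 + 2*q) + q) = √((8 + 3*q + 6 + 16 + 2*q) + q) = √((30 + 5*q) + q) = √(30 + 6*q))
C(7)*(-16 - (-3 - 1*(-3))) = √(30 + 6*7)*(-16 - (-3 - 1*(-3))) = √(30 + 42)*(-16 - (-3 + 3)) = √72*(-16 - 1*0) = (6*√2)*(-16 + 0) = (6*√2)*(-16) = -96*√2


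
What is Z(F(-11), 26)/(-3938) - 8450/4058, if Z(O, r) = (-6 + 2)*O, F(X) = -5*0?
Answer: -4225/2029 ≈ -2.0823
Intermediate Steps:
F(X) = 0
Z(O, r) = -4*O
Z(F(-11), 26)/(-3938) - 8450/4058 = -4*0/(-3938) - 8450/4058 = 0*(-1/3938) - 8450*1/4058 = 0 - 4225/2029 = -4225/2029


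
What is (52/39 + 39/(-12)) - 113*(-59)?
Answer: 79981/12 ≈ 6665.1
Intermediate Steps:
(52/39 + 39/(-12)) - 113*(-59) = (52*(1/39) + 39*(-1/12)) + 6667 = (4/3 - 13/4) + 6667 = -23/12 + 6667 = 79981/12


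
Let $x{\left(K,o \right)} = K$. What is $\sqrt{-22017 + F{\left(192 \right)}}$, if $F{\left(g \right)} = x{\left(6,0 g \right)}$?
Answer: $i \sqrt{22011} \approx 148.36 i$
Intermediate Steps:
$F{\left(g \right)} = 6$
$\sqrt{-22017 + F{\left(192 \right)}} = \sqrt{-22017 + 6} = \sqrt{-22011} = i \sqrt{22011}$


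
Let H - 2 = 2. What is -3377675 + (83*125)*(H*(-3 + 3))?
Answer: -3377675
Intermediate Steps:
H = 4 (H = 2 + 2 = 4)
-3377675 + (83*125)*(H*(-3 + 3)) = -3377675 + (83*125)*(4*(-3 + 3)) = -3377675 + 10375*(4*0) = -3377675 + 10375*0 = -3377675 + 0 = -3377675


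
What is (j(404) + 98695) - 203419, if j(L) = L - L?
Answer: -104724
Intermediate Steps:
j(L) = 0
(j(404) + 98695) - 203419 = (0 + 98695) - 203419 = 98695 - 203419 = -104724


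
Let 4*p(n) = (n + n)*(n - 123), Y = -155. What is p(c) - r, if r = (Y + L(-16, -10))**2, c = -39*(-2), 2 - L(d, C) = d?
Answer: -20524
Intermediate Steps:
L(d, C) = 2 - d
c = 78
p(n) = n*(-123 + n)/2 (p(n) = ((n + n)*(n - 123))/4 = ((2*n)*(-123 + n))/4 = (2*n*(-123 + n))/4 = n*(-123 + n)/2)
r = 18769 (r = (-155 + (2 - 1*(-16)))**2 = (-155 + (2 + 16))**2 = (-155 + 18)**2 = (-137)**2 = 18769)
p(c) - r = (1/2)*78*(-123 + 78) - 1*18769 = (1/2)*78*(-45) - 18769 = -1755 - 18769 = -20524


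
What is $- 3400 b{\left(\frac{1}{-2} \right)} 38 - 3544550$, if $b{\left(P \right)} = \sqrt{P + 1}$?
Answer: $-3544550 - 64600 \sqrt{2} \approx -3.6359 \cdot 10^{6}$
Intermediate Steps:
$b{\left(P \right)} = \sqrt{1 + P}$
$- 3400 b{\left(\frac{1}{-2} \right)} 38 - 3544550 = - 3400 \sqrt{1 + \frac{1}{-2}} \cdot 38 - 3544550 = - 3400 \sqrt{1 - \frac{1}{2}} \cdot 38 - 3544550 = - 3400 \sqrt{\frac{1}{2}} \cdot 38 - 3544550 = - 3400 \frac{\sqrt{2}}{2} \cdot 38 - 3544550 = - 3400 \cdot 19 \sqrt{2} - 3544550 = - 64600 \sqrt{2} - 3544550 = -3544550 - 64600 \sqrt{2}$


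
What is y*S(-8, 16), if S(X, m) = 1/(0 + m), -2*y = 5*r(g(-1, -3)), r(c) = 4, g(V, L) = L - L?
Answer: -5/8 ≈ -0.62500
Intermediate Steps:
g(V, L) = 0
y = -10 (y = -5*4/2 = -½*20 = -10)
S(X, m) = 1/m
y*S(-8, 16) = -10/16 = -10*1/16 = -5/8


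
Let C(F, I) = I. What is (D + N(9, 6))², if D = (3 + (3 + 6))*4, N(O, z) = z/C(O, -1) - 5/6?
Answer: 61009/36 ≈ 1694.7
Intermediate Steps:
N(O, z) = -⅚ - z (N(O, z) = z/(-1) - 5/6 = z*(-1) - 5*⅙ = -z - ⅚ = -⅚ - z)
D = 48 (D = (3 + 9)*4 = 12*4 = 48)
(D + N(9, 6))² = (48 + (-⅚ - 1*6))² = (48 + (-⅚ - 6))² = (48 - 41/6)² = (247/6)² = 61009/36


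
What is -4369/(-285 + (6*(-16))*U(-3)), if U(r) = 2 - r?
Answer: 257/45 ≈ 5.7111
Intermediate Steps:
-4369/(-285 + (6*(-16))*U(-3)) = -4369/(-285 + (6*(-16))*(2 - 1*(-3))) = -4369/(-285 - 96*(2 + 3)) = -4369/(-285 - 96*5) = -4369/(-285 - 480) = -4369/(-765) = -4369*(-1/765) = 257/45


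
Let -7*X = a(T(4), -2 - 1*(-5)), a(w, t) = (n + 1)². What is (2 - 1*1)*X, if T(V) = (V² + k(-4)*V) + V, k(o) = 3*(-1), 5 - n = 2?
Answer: -16/7 ≈ -2.2857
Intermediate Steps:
n = 3 (n = 5 - 1*2 = 5 - 2 = 3)
k(o) = -3
T(V) = V² - 2*V (T(V) = (V² - 3*V) + V = V² - 2*V)
a(w, t) = 16 (a(w, t) = (3 + 1)² = 4² = 16)
X = -16/7 (X = -⅐*16 = -16/7 ≈ -2.2857)
(2 - 1*1)*X = (2 - 1*1)*(-16/7) = (2 - 1)*(-16/7) = 1*(-16/7) = -16/7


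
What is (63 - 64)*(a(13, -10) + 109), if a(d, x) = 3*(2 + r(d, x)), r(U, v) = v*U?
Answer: 275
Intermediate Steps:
r(U, v) = U*v
a(d, x) = 6 + 3*d*x (a(d, x) = 3*(2 + d*x) = 6 + 3*d*x)
(63 - 64)*(a(13, -10) + 109) = (63 - 64)*((6 + 3*13*(-10)) + 109) = -((6 - 390) + 109) = -(-384 + 109) = -1*(-275) = 275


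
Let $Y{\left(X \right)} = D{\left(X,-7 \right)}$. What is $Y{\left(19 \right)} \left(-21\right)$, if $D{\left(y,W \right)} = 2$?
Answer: $-42$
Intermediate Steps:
$Y{\left(X \right)} = 2$
$Y{\left(19 \right)} \left(-21\right) = 2 \left(-21\right) = -42$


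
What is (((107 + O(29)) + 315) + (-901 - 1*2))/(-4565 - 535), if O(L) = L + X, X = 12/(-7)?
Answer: 794/8925 ≈ 0.088964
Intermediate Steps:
X = -12/7 (X = 12*(-⅐) = -12/7 ≈ -1.7143)
O(L) = -12/7 + L (O(L) = L - 12/7 = -12/7 + L)
(((107 + O(29)) + 315) + (-901 - 1*2))/(-4565 - 535) = (((107 + (-12/7 + 29)) + 315) + (-901 - 1*2))/(-4565 - 535) = (((107 + 191/7) + 315) + (-901 - 2))/(-5100) = ((940/7 + 315) - 903)*(-1/5100) = (3145/7 - 903)*(-1/5100) = -3176/7*(-1/5100) = 794/8925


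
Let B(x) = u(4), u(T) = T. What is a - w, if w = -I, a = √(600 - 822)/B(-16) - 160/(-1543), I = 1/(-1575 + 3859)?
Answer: 366983/3524212 + I*√222/4 ≈ 0.10413 + 3.7249*I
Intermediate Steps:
I = 1/2284 ≈ 0.00043783
B(x) = 4
a = 160/1543 + I*√222/4 (a = √(600 - 822)/4 - 160/(-1543) = √(-222)*(¼) - 160*(-1/1543) = (I*√222)*(¼) + 160/1543 = I*√222/4 + 160/1543 = 160/1543 + I*√222/4 ≈ 0.10369 + 3.7249*I)
w = -1/2284 (w = -1*1/2284 = -1/2284 ≈ -0.00043783)
a - w = (160/1543 + I*√222/4) - 1*(-1/2284) = (160/1543 + I*√222/4) + 1/2284 = 366983/3524212 + I*√222/4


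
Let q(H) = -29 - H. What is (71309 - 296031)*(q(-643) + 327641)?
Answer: -73766120110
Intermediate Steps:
(71309 - 296031)*(q(-643) + 327641) = (71309 - 296031)*((-29 - 1*(-643)) + 327641) = -224722*((-29 + 643) + 327641) = -224722*(614 + 327641) = -224722*328255 = -73766120110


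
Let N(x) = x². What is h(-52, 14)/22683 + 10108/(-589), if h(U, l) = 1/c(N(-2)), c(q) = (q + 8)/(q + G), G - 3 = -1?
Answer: -24134681/1406346 ≈ -17.161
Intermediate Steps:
G = 2 (G = 3 - 1 = 2)
c(q) = (8 + q)/(2 + q) (c(q) = (q + 8)/(q + 2) = (8 + q)/(2 + q))
h(U, l) = ½ (h(U, l) = 1/((8 + (-2)²)/(2 + (-2)²)) = 1/((8 + 4)/(2 + 4)) = 1/(12/6) = 1/((⅙)*12) = 1/2 = ½)
h(-52, 14)/22683 + 10108/(-589) = (½)/22683 + 10108/(-589) = (½)*(1/22683) + 10108*(-1/589) = 1/45366 - 532/31 = -24134681/1406346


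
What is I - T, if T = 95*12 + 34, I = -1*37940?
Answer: -39114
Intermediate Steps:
I = -37940
T = 1174 (T = 1140 + 34 = 1174)
I - T = -37940 - 1*1174 = -37940 - 1174 = -39114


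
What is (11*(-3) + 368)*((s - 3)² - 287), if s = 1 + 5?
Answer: -93130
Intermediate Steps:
s = 6
(11*(-3) + 368)*((s - 3)² - 287) = (11*(-3) + 368)*((6 - 3)² - 287) = (-33 + 368)*(3² - 287) = 335*(9 - 287) = 335*(-278) = -93130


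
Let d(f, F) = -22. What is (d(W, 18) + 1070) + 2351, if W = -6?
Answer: 3399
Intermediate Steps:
(d(W, 18) + 1070) + 2351 = (-22 + 1070) + 2351 = 1048 + 2351 = 3399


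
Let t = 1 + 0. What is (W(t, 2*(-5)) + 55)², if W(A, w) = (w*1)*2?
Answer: 1225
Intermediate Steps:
t = 1
W(A, w) = 2*w (W(A, w) = w*2 = 2*w)
(W(t, 2*(-5)) + 55)² = (2*(2*(-5)) + 55)² = (2*(-10) + 55)² = (-20 + 55)² = 35² = 1225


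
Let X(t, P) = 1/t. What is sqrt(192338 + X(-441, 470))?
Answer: sqrt(84821057)/21 ≈ 438.56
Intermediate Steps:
sqrt(192338 + X(-441, 470)) = sqrt(192338 + 1/(-441)) = sqrt(192338 - 1/441) = sqrt(84821057/441) = sqrt(84821057)/21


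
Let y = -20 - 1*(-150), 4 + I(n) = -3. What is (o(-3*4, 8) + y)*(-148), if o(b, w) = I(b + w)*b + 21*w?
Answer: -56536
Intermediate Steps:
I(n) = -7 (I(n) = -4 - 3 = -7)
y = 130 (y = -20 + 150 = 130)
o(b, w) = -7*b + 21*w
(o(-3*4, 8) + y)*(-148) = ((-(-21)*4 + 21*8) + 130)*(-148) = ((-7*(-12) + 168) + 130)*(-148) = ((84 + 168) + 130)*(-148) = (252 + 130)*(-148) = 382*(-148) = -56536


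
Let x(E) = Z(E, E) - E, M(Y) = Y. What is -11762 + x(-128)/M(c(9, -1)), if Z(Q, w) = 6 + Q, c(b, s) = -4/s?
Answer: -23521/2 ≈ -11761.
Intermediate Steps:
x(E) = 6 (x(E) = (6 + E) - E = 6)
-11762 + x(-128)/M(c(9, -1)) = -11762 + 6/((-4/(-1))) = -11762 + 6/((-4*(-1))) = -11762 + 6/4 = -11762 + 6*(¼) = -11762 + 3/2 = -23521/2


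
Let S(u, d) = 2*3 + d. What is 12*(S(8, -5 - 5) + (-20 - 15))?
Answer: -468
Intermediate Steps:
S(u, d) = 6 + d
12*(S(8, -5 - 5) + (-20 - 15)) = 12*((6 + (-5 - 5)) + (-20 - 15)) = 12*((6 - 10) - 35) = 12*(-4 - 35) = 12*(-39) = -468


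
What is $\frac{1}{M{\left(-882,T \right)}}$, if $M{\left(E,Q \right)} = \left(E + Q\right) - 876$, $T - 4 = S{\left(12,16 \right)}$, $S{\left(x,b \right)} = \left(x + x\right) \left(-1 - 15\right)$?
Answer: $- \frac{1}{2138} \approx -0.00046773$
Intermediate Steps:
$S{\left(x,b \right)} = - 32 x$ ($S{\left(x,b \right)} = 2 x \left(-16\right) = - 32 x$)
$T = -380$ ($T = 4 - 384 = -380$)
$M{\left(E,Q \right)} = -876 + E + Q$
$\frac{1}{M{\left(-882,T \right)}} = \frac{1}{-876 - 882 - 380} = \frac{1}{-2138} = - \frac{1}{2138}$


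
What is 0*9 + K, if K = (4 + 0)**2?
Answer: 16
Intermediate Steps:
K = 16 (K = 4**2 = 16)
0*9 + K = 0*9 + 16 = 0 + 16 = 16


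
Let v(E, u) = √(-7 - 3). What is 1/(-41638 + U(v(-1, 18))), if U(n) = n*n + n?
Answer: -I/(√10 + 41648*I) ≈ -2.4011e-5 - 1.8231e-9*I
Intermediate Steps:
v(E, u) = I*√10 (v(E, u) = √(-10) = I*√10)
U(n) = n + n² (U(n) = n² + n = n + n²)
1/(-41638 + U(v(-1, 18))) = 1/(-41638 + (I*√10)*(1 + I*√10)) = 1/(-41638 + I*√10*(1 + I*√10))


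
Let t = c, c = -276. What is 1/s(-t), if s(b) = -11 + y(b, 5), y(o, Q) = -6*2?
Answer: -1/23 ≈ -0.043478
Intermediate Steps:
t = -276
y(o, Q) = -12
s(b) = -23 (s(b) = -11 - 12 = -23)
1/s(-t) = 1/(-23) = -1/23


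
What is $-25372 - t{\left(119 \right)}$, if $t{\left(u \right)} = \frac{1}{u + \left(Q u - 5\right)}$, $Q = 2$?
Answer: $- \frac{8930945}{352} \approx -25372.0$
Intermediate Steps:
$t{\left(u \right)} = \frac{1}{-5 + 3 u}$ ($t{\left(u \right)} = \frac{1}{u + \left(2 u - 5\right)} = \frac{1}{u + \left(-5 + 2 u\right)} = \frac{1}{-5 + 3 u}$)
$-25372 - t{\left(119 \right)} = -25372 - \frac{1}{-5 + 3 \cdot 119} = -25372 - \frac{1}{-5 + 357} = -25372 - \frac{1}{352} = - \frac{8930945}{352}$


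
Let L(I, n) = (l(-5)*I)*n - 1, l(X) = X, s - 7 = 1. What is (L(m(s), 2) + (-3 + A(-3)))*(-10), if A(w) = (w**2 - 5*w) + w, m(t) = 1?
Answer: -70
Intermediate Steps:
s = 8 (s = 7 + 1 = 8)
A(w) = w**2 - 4*w
L(I, n) = -1 - 5*I*n (L(I, n) = (-5*I)*n - 1 = -5*I*n - 1 = -1 - 5*I*n)
(L(m(s), 2) + (-3 + A(-3)))*(-10) = ((-1 - 5*1*2) + (-3 - 3*(-4 - 3)))*(-10) = ((-1 - 10) + (-3 - 3*(-7)))*(-10) = (-11 + (-3 + 21))*(-10) = (-11 + 18)*(-10) = 7*(-10) = -70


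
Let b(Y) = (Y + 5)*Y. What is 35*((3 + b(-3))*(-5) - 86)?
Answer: -2485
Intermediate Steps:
b(Y) = Y*(5 + Y) (b(Y) = (5 + Y)*Y = Y*(5 + Y))
35*((3 + b(-3))*(-5) - 86) = 35*((3 - 3*(5 - 3))*(-5) - 86) = 35*((3 - 3*2)*(-5) - 86) = 35*((3 - 6)*(-5) - 86) = 35*(-3*(-5) - 86) = 35*(15 - 86) = 35*(-71) = -2485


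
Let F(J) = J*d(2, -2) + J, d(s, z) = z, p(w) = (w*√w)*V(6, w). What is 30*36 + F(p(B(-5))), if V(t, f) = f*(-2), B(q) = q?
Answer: 1080 + 50*I*√5 ≈ 1080.0 + 111.8*I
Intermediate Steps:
V(t, f) = -2*f
p(w) = -2*w^(5/2) (p(w) = (w*√w)*(-2*w) = w^(3/2)*(-2*w) = -2*w^(5/2))
F(J) = -J (F(J) = J*(-2) + J = -2*J + J = -J)
30*36 + F(p(B(-5))) = 30*36 - (-2)*(-5)^(5/2) = 1080 - (-2)*25*I*√5 = 1080 - (-50)*I*√5 = 1080 + 50*I*√5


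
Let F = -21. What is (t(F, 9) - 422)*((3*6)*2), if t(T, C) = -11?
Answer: -15588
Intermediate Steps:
(t(F, 9) - 422)*((3*6)*2) = (-11 - 422)*((3*6)*2) = -7794*2 = -433*36 = -15588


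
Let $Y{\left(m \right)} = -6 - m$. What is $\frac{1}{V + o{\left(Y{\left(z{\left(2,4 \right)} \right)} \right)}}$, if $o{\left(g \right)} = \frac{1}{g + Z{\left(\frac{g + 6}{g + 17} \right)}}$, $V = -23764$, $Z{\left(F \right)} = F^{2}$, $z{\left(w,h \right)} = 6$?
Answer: $- \frac{264}{6273721} \approx -4.208 \cdot 10^{-5}$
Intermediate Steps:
$o{\left(g \right)} = \frac{1}{g + \frac{\left(6 + g\right)^{2}}{\left(17 + g\right)^{2}}}$ ($o{\left(g \right)} = \frac{1}{g + \left(\frac{g + 6}{g + 17}\right)^{2}} = \frac{1}{g + \left(\frac{6 + g}{17 + g}\right)^{2}} = \frac{1}{g + \frac{\left(6 + g\right)^{2}}{\left(17 + g\right)^{2}}}$)
$\frac{1}{V + o{\left(Y{\left(z{\left(2,4 \right)} \right)} \right)}} = \frac{1}{-23764 + \frac{\left(17 - 12\right)^{2}}{\left(6 - 12\right)^{2} + \left(-6 - 6\right) \left(17 - 12\right)^{2}}} = \frac{1}{-23764 + \frac{\left(17 - 12\right)^{2}}{\left(6 - 12\right)^{2} - 12 \left(17 - 12\right)^{2}}} = \frac{1}{-23764 + \frac{5^{2}}{\left(-6\right)^{2} - 12 \cdot 5^{2}}} = \frac{1}{-23764 + \frac{25}{36 - 300}} = \frac{1}{-23764 + \frac{25}{-264}} = \frac{1}{-23764 + 25 \left(- \frac{1}{264}\right)} = \frac{1}{-23764 - \frac{25}{264}} = \frac{1}{- \frac{6273721}{264}} = - \frac{264}{6273721}$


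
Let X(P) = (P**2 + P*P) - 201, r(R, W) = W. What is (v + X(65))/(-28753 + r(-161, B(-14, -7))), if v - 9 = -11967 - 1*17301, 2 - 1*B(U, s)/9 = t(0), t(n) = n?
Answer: 4202/5747 ≈ 0.73116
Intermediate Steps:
B(U, s) = 18 (B(U, s) = 18 - 9*0 = 18 + 0 = 18)
v = -29259 (v = 9 + (-11967 - 1*17301) = 9 + (-11967 - 17301) = 9 - 29268 = -29259)
X(P) = -201 + 2*P**2 (X(P) = (P**2 + P**2) - 201 = 2*P**2 - 201 = -201 + 2*P**2)
(v + X(65))/(-28753 + r(-161, B(-14, -7))) = (-29259 + (-201 + 2*65**2))/(-28753 + 18) = (-29259 + (-201 + 2*4225))/(-28735) = (-29259 + (-201 + 8450))*(-1/28735) = (-29259 + 8249)*(-1/28735) = -21010*(-1/28735) = 4202/5747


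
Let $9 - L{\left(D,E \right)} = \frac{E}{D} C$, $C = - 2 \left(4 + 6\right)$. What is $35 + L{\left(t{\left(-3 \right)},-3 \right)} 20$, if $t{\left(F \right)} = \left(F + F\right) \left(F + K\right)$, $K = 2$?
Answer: $15$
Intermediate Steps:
$C = -20$ ($C = \left(-2\right) 10 = -20$)
$t{\left(F \right)} = 2 F \left(2 + F\right)$ ($t{\left(F \right)} = \left(F + F\right) \left(F + 2\right) = 2 F \left(2 + F\right)$)
$L{\left(D,E \right)} = 9 + \frac{20 E}{D}$ ($L{\left(D,E \right)} = 9 - \frac{E}{D} \left(-20\right) = 9 - - \frac{20 E}{D} = 9 + \frac{20 E}{D}$)
$35 + L{\left(t{\left(-3 \right)},-3 \right)} 20 = 35 + \left(9 + 20 \left(-3\right) \frac{1}{2 \left(-3\right) \left(2 - 3\right)}\right) 20 = 35 + \left(9 + 20 \left(-3\right) \frac{1}{2 \left(-3\right) \left(-1\right)}\right) 20 = 35 + \left(9 + 20 \left(-3\right) \frac{1}{6}\right) 20 = 35 + \left(9 - 10\right) 20 = 35 - 20 = 15$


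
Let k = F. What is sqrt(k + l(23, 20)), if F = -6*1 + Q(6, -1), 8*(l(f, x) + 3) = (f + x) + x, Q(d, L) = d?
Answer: sqrt(78)/4 ≈ 2.2079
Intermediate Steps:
l(f, x) = -3 + x/4 + f/8 (l(f, x) = -3 + ((f + x) + x)/8 = -3 + (f + 2*x)/8 = -3 + (x/4 + f/8) = -3 + x/4 + f/8)
F = 0 (F = -6*1 + 6 = -6 + 6 = 0)
k = 0
sqrt(k + l(23, 20)) = sqrt(0 + (-3 + (1/4)*20 + (1/8)*23)) = sqrt(0 + (-3 + 5 + 23/8)) = sqrt(0 + 39/8) = sqrt(39/8) = sqrt(78)/4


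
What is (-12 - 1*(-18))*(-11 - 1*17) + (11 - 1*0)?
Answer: -157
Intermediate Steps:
(-12 - 1*(-18))*(-11 - 1*17) + (11 - 1*0) = (-12 + 18)*(-11 - 17) + (11 + 0) = 6*(-28) + 11 = -168 + 11 = -157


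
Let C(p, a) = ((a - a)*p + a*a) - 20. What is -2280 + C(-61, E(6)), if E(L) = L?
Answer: -2264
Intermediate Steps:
C(p, a) = -20 + a² (C(p, a) = (0*p + a²) - 20 = (0 + a²) - 20 = a² - 20 = -20 + a²)
-2280 + C(-61, E(6)) = -2280 + (-20 + 6²) = -2280 + (-20 + 36) = -2280 + 16 = -2264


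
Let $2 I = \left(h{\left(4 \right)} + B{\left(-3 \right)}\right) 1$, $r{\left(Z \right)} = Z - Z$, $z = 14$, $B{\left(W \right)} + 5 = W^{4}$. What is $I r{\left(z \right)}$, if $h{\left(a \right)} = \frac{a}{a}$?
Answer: $0$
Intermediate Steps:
$h{\left(a \right)} = 1$
$B{\left(W \right)} = -5 + W^{4}$
$r{\left(Z \right)} = 0$
$I = \frac{77}{2}$ ($I = \frac{\left(1 - \left(5 - \left(-3\right)^{4}\right)\right) 1}{2} = \frac{\left(1 + \left(-5 + 81\right)\right) 1}{2} = \frac{\left(1 + 76\right) 1}{2} = \frac{77 \cdot 1}{2} = \frac{1}{2} \cdot 77 = \frac{77}{2} \approx 38.5$)
$I r{\left(z \right)} = \frac{77}{2} \cdot 0 = 0$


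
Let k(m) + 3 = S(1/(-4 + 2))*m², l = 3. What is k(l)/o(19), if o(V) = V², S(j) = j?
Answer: -15/722 ≈ -0.020776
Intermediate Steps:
k(m) = -3 - m²/2 (k(m) = -3 + m²/(-4 + 2) = -3 + m²/(-2) = -3 - m²/2)
k(l)/o(19) = (-3 - ½*3²)/(19²) = (-3 - ½*9)/361 = (-3 - 9/2)*(1/361) = -15/2*1/361 = -15/722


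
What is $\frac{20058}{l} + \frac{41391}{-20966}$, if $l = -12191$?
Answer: $- \frac{925133709}{255596506} \approx -3.6195$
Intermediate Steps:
$\frac{20058}{l} + \frac{41391}{-20966} = \frac{20058}{-12191} + \frac{41391}{-20966} = 20058 \left(- \frac{1}{12191}\right) + 41391 \left(- \frac{1}{20966}\right) = - \frac{20058}{12191} - \frac{41391}{20966} = - \frac{925133709}{255596506}$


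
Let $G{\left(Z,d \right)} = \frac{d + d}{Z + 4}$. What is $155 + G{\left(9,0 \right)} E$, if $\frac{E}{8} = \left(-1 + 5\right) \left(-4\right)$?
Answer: $155$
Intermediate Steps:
$G{\left(Z,d \right)} = \frac{2 d}{4 + Z}$
$E = -128$ ($E = 8 \left(-1 + 5\right) \left(-4\right) = 8 \cdot 4 \left(-4\right) = 8 \left(-16\right) = -128$)
$155 + G{\left(9,0 \right)} E = 155 + 2 \cdot 0 \frac{1}{4 + 9} \left(-128\right) = 155 + 2 \cdot 0 \cdot \frac{1}{13} \left(-128\right) = 155 + 0 \left(-128\right) = 155 + 0 = 155$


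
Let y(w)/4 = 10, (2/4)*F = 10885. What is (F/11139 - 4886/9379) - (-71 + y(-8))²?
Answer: -100248490765/104472681 ≈ -959.57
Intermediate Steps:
F = 21770 (F = 2*10885 = 21770)
y(w) = 40 (y(w) = 4*10 = 40)
(F/11139 - 4886/9379) - (-71 + y(-8))² = (21770/11139 - 4886/9379) - (-71 + 40)² = (21770*(1/11139) - 4886*1/9379) - 1*(-31)² = (21770/11139 - 4886/9379) - 1*961 = 149755676/104472681 - 961 = -100248490765/104472681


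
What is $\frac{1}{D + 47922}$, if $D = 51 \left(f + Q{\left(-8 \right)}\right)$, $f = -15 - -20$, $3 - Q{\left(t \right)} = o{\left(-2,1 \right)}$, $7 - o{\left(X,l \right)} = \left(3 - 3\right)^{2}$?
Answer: $\frac{1}{47973} \approx 2.0845 \cdot 10^{-5}$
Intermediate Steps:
$o{\left(X,l \right)} = 7$ ($o{\left(X,l \right)} = 7 - \left(3 - 3\right)^{2} = 7 - 0^{2} = 7 - 0 = 7 + 0 = 7$)
$Q{\left(t \right)} = -4$ ($Q{\left(t \right)} = 3 - 7 = -4$)
$f = 5$ ($f = -15 + 20 = 5$)
$D = 51$ ($D = 51 \left(5 - 4\right) = 51 \cdot 1 = 51$)
$\frac{1}{D + 47922} = \frac{1}{51 + 47922} = \frac{1}{47973}$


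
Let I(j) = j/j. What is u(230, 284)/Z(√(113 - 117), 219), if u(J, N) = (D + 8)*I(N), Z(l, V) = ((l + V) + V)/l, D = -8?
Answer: 0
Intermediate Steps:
I(j) = 1
Z(l, V) = (l + 2*V)/l (Z(l, V) = ((V + l) + V)/l = (l + 2*V)/l)
u(J, N) = 0 (u(J, N) = (-8 + 8)*1 = 0*1 = 0)
u(230, 284)/Z(√(113 - 117), 219) = 0/(((√(113 - 117) + 2*219)/(√(113 - 117)))) = 0/(((√(-4) + 438)/(√(-4)))) = 0/(((2*I + 438)/((2*I)))) = 0/(((-I/2)*(438 + 2*I))) = 0/((-I*(438 + 2*I)/2)) = 0*(I*(438 - 2*I)/95924) = 0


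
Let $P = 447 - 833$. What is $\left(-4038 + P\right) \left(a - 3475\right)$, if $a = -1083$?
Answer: $20164592$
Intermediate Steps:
$P = -386$ ($P = 447 - 833 = -386$)
$\left(-4038 + P\right) \left(a - 3475\right) = \left(-4038 - 386\right) \left(-1083 - 3475\right) = \left(-4424\right) \left(-4558\right) = 20164592$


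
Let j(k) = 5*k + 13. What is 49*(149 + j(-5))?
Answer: 6713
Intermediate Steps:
j(k) = 13 + 5*k
49*(149 + j(-5)) = 49*(149 + (13 + 5*(-5))) = 49*(149 + (13 - 25)) = 49*(149 - 12) = 49*137 = 6713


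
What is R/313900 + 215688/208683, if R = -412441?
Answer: -6121654001/21835197900 ≈ -0.28036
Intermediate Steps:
R/313900 + 215688/208683 = -412441/313900 + 215688/208683 = -412441*1/313900 + 215688*(1/208683) = -412441/313900 + 71896/69561 = -6121654001/21835197900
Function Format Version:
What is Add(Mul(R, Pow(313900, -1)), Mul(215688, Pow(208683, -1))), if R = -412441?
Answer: Rational(-6121654001, 21835197900) ≈ -0.28036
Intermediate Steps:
Add(Mul(R, Pow(313900, -1)), Mul(215688, Pow(208683, -1))) = Add(Mul(-412441, Pow(313900, -1)), Mul(215688, Pow(208683, -1))) = Add(Mul(-412441, Rational(1, 313900)), Mul(215688, Rational(1, 208683))) = Add(Rational(-412441, 313900), Rational(71896, 69561)) = Rational(-6121654001, 21835197900)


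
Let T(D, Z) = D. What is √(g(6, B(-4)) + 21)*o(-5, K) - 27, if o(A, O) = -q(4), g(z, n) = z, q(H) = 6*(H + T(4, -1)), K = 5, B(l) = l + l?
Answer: -27 - 144*√3 ≈ -276.42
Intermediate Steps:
B(l) = 2*l
q(H) = 24 + 6*H (q(H) = 6*(H + 4) = 6*(4 + H) = 24 + 6*H)
o(A, O) = -48 (o(A, O) = -(24 + 6*4) = -(24 + 24) = -1*48 = -48)
√(g(6, B(-4)) + 21)*o(-5, K) - 27 = √(6 + 21)*(-48) - 27 = √27*(-48) - 27 = (3*√3)*(-48) - 27 = -144*√3 - 27 = -27 - 144*√3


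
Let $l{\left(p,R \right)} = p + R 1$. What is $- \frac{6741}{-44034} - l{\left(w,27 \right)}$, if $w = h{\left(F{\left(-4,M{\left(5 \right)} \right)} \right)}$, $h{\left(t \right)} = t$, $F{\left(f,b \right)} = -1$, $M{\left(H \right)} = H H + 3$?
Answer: $- \frac{379381}{14678} \approx -25.847$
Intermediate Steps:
$M{\left(H \right)} = 3 + H^{2}$ ($M{\left(H \right)} = H^{2} + 3 = 3 + H^{2}$)
$w = -1$
$l{\left(p,R \right)} = R + p$ ($l{\left(p,R \right)} = p + R = R + p$)
$- \frac{6741}{-44034} - l{\left(w,27 \right)} = - \frac{6741}{-44034} - \left(27 - 1\right) = \left(-6741\right) \left(- \frac{1}{44034}\right) - 26 = \frac{2247}{14678} - 26 = - \frac{379381}{14678}$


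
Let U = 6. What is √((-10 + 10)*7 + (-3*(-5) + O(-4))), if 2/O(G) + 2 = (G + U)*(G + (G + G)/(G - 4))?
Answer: √59/2 ≈ 3.8406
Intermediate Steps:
O(G) = 2/(-2 + (6 + G)*(G + 2*G/(-4 + G))) (O(G) = 2/(-2 + (G + 6)*(G + (G + G)/(G - 4))) = 2/(-2 + (6 + G)*(G + (2*G)/(-4 + G))) = 2/(-2 + (6 + G)*(G + 2*G/(-4 + G))))
√((-10 + 10)*7 + (-3*(-5) + O(-4))) = √((-10 + 10)*7 + (-3*(-5) + 2*(-4 - 4)/(8 + (-4)³ - 14*(-4) + 4*(-4)²))) = √(0*7 + (15 + 2*(-8)/(8 - 64 + 56 + 4*16))) = √(0 + (15 + 2*(-8)/(8 - 64 + 56 + 64))) = √(0 + (15 + 2*(-8)/64)) = √(0 + (15 + 2*(1/64)*(-8))) = √(0 + (15 - ¼)) = √(0 + 59/4) = √(59/4) = √59/2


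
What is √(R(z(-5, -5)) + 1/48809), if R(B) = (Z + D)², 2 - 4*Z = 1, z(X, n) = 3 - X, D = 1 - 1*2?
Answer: √21441647273/195236 ≈ 0.75001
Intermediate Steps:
D = -1 (D = 1 - 2 = -1)
Z = ¼ (Z = ½ - ¼*1 = ½ - ¼ = ¼ ≈ 0.25000)
R(B) = 9/16 (R(B) = (¼ - 1)² = (-¾)² = 9/16)
√(R(z(-5, -5)) + 1/48809) = √(9/16 + 1/48809) = √(439297/780944) = √21441647273/195236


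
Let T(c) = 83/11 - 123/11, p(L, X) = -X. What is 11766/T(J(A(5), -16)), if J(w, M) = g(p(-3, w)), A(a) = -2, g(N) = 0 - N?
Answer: -64713/20 ≈ -3235.6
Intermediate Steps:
g(N) = -N
J(w, M) = w (J(w, M) = -(-1)*w = w)
T(c) = -40/11 (T(c) = 83*(1/11) - 123*1/11 = 83/11 - 123/11 = -40/11)
11766/T(J(A(5), -16)) = 11766/(-40/11) = 11766*(-11/40) = -64713/20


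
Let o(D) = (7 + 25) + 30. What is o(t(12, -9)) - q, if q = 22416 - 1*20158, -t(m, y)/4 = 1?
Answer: -2196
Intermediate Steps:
t(m, y) = -4 (t(m, y) = -4*1 = -4)
o(D) = 62 (o(D) = 32 + 30 = 62)
q = 2258 (q = 22416 - 20158 = 2258)
o(t(12, -9)) - q = 62 - 1*2258 = 62 - 2258 = -2196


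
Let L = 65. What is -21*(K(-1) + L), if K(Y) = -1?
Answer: -1344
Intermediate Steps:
-21*(K(-1) + L) = -21*(-1 + 65) = -21*64 = -1344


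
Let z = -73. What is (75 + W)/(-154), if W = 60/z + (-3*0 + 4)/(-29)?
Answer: -156743/326018 ≈ -0.48078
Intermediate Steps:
W = -2032/2117 (W = 60/(-73) + (-3*0 + 4)/(-29) = 60*(-1/73) + (0 + 4)*(-1/29) = -60/73 + 4*(-1/29) = -60/73 - 4/29 = -2032/2117 ≈ -0.95985)
(75 + W)/(-154) = (75 - 2032/2117)/(-154) = -1/154*156743/2117 = -156743/326018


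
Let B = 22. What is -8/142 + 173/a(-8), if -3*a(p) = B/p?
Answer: 147352/781 ≈ 188.67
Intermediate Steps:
a(p) = -22/(3*p)
-8/142 + 173/a(-8) = -8/142 + 173/((-22/3/(-8))) = -8*1/142 + 173/((-22/3*(-1/8))) = -4/71 + 173/(11/12) = -4/71 + 173*(12/11) = -4/71 + 2076/11 = 147352/781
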